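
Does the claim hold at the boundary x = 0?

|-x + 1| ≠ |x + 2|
x = 0: LHS = |-0 + 1| = |1| = 1, RHS = |0 + 2| = |2| = 2; 1 ≠ 2 — holds

The relation is satisfied at x = 0.

Answer: Yes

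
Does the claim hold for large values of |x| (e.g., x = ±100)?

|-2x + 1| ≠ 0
x = 100: LHS = |-2·100 + 1| = |-199| = 199; 199 ≠ 0 — holds
x = -100: LHS = |-2·(-100) + 1| = |201| = 201; 201 ≠ 0 — holds

Answer: Yes, holds for both x = 100 and x = -100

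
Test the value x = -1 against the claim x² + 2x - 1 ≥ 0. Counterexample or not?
Substitute x = -1 into the relation:
x = -1: LHS = (-1)² + 2·(-1) - 1 = -2; -2 ≥ 0 — FAILS

Since the claim fails at x = -1, this value is a counterexample.

Answer: Yes, x = -1 is a counterexample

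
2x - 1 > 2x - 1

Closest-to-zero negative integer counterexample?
Testing negative integers from -1 downward:
x = -1: LHS = 2·(-1) - 1 = -3, RHS = 2·(-1) - 1 = -3; -3 > -3 — FAILS  ← closest negative counterexample to 0

Answer: x = -1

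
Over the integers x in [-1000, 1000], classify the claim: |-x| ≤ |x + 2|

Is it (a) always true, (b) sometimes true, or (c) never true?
Holds at x = 0: LHS = |-0| = |0| = 0, RHS = |0 + 2| = |2| = 2; 0 ≤ 2 — holds
Fails at x = -2: LHS = |-(-2)| = |2| = 2, RHS = |(-2) + 2| = |0| = 0; 2 ≤ 0 — FAILS
It is satisfied by some integers in the range but not all.

Answer: Sometimes true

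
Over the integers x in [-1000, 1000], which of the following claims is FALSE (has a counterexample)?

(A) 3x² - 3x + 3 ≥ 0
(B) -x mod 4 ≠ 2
(A) Over all integers in [-1000, 1000], LHS − RHS is smallest at x = 0, where it equals 3:
x = 0: LHS = 3·0² - 3·0 + 3 = 3; 3 ≥ 0 — holds
At the ends of the range:
x = -1000: LHS = 3·(-1000)² - 3·(-1000) + 3 = 3003003; 3003003 ≥ 0 — holds
x = 1000: LHS = 3·1000² - 3·1000 + 3 = 2997003; 2997003 ≥ 0 — holds
Hence LHS − RHS is never negative, i.e. LHS ≥ RHS throughout, so the relation holds for every integer in [-1000, 1000].

(B) x = 2: LHS = (-2) mod 4 = 2; 2 ≠ 2 — FAILS

Only (B) has a counterexample.

Answer: B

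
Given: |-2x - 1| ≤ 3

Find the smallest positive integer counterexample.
Testing positive integers:
x = 1: LHS = |-2·1 - 1| = |-3| = 3; 3 ≤ 3 — holds
x = 2: LHS = |-2·2 - 1| = |-5| = 5; 5 ≤ 3 — FAILS  ← smallest positive counterexample

Answer: x = 2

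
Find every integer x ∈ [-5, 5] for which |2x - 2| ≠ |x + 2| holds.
Holds for: {-5, -4, -3, -2, -1, 1, 2, 3, 5}
Fails for: {0, 4}

Answer: {-5, -4, -3, -2, -1, 1, 2, 3, 5}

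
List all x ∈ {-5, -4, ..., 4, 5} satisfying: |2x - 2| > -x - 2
Over all integers in [-5, 5], LHS − RHS is smallest at x = 1, where it equals 3:
x = 1: LHS = |2·1 - 2| = |0| = 0, RHS = -1 - 2 = -3; 0 > -3 — holds
At the ends of the range:
x = -5: LHS = |2·(-5) - 2| = |-12| = 12, RHS = -(-5) - 2 = 3; 12 > 3 — holds
x = 5: LHS = |2·5 - 2| = |8| = 8, RHS = -5 - 2 = -7; 8 > -7 — holds
Hence LHS − RHS is never zero or negative, i.e. LHS > RHS throughout, so the relation holds for every integer in [-5, 5].

Answer: All integers in [-5, 5]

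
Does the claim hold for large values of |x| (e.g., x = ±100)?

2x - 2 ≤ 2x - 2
x = 100: LHS = 2·100 - 2 = 198, RHS = 2·100 - 2 = 198; 198 ≤ 198 — holds
x = -100: LHS = 2·(-100) - 2 = -202, RHS = 2·(-100) - 2 = -202; -202 ≤ -202 — holds

Answer: Yes, holds for both x = 100 and x = -100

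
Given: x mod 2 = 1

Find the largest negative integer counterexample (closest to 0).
Testing negative integers from -1 downward:
x = -1: LHS = (-1) mod 2 = 1; 1 = 1 — holds
x = -2: LHS = (-2) mod 2 = 0; 0 = 1 — FAILS  ← closest negative counterexample to 0

Answer: x = -2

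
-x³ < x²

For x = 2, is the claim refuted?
Substitute x = 2 into the relation:
x = 2: LHS = -2³ = -8, RHS = 2² = 4; -8 < 4 — holds

The claim holds here, so x = 2 is not a counterexample. (A counterexample exists elsewhere, e.g. x = 0.)

Answer: No, x = 2 is not a counterexample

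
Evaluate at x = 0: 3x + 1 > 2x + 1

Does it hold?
x = 0: LHS = 3·0 + 1 = 1, RHS = 2·0 + 1 = 1; 1 > 1 — FAILS

The relation fails at x = 0, so x = 0 is a counterexample.

Answer: No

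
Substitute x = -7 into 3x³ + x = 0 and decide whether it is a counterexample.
Substitute x = -7 into the relation:
x = -7: LHS = 3·(-7)³ + (-7) = -1036; -1036 = 0 — FAILS

Since the claim fails at x = -7, this value is a counterexample.

Answer: Yes, x = -7 is a counterexample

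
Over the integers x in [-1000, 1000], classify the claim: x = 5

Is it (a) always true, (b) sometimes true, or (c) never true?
Holds at x = 5: 5 = 5 — holds
Fails at x = 0: 0 = 5 — FAILS
It is satisfied by some integers in the range but not all.

Answer: Sometimes true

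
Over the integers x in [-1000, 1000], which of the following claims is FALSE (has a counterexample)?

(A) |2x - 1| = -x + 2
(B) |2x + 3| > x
(A) x = 0: LHS = |2·0 - 1| = |-1| = 1, RHS = -0 + 2 = 2; 1 = 2 — FAILS

(B) Over all integers in [-1000, 1000], LHS − RHS is smallest at x = -1, where it equals 2:
x = -1: LHS = |2·(-1) + 3| = |1| = 1; 1 > -1 — holds
At the ends of the range:
x = -1000: LHS = |2·(-1000) + 3| = |-1997| = 1997; 1997 > -1000 — holds
x = 1000: LHS = |2·1000 + 3| = |2003| = 2003; 2003 > 1000 — holds
Hence LHS − RHS is never zero or negative, i.e. LHS > RHS throughout, so the relation holds for every integer in [-1000, 1000].

Only (A) has a counterexample.

Answer: A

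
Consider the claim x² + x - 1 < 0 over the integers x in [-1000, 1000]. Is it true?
The claim fails at x = 1:
x = 1: LHS = 1² + 1 - 1 = 1; 1 < 0 — FAILS

Because a single integer refutes it, the statement is false.

Answer: False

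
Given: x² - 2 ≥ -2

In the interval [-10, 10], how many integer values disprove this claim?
Over all integers in [-10, 10], LHS − RHS is smallest at x = 0, where it equals 0:
x = 0: LHS = 0² - 2 = -2; -2 ≥ -2 — holds
At the ends of the range:
x = -10: LHS = (-10)² - 2 = 98; 98 ≥ -2 — holds
x = 10: LHS = 10² - 2 = 98; 98 ≥ -2 — holds
Hence LHS − RHS is never negative, i.e. LHS ≥ RHS throughout, so the relation holds for every integer in [-10, 10].

No counterexample appears in that range.

Answer: 0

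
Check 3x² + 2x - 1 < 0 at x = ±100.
x = 100: LHS = 3·100² + 2·100 - 1 = 30199; 30199 < 0 — FAILS
x = -100: LHS = 3·(-100)² + 2·(-100) - 1 = 29799; 29799 < 0 — FAILS

Answer: No, fails for both x = 100 and x = -100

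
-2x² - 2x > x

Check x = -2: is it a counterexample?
Substitute x = -2 into the relation:
x = -2: LHS = -2·(-2)² - 2·(-2) = -4; -4 > -2 — FAILS

Since the claim fails at x = -2, this value is a counterexample.

Answer: Yes, x = -2 is a counterexample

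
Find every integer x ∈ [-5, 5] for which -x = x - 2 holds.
Holds for: {1}
Fails for: {-5, -4, -3, -2, -1, 0, 2, 3, 4, 5}

Answer: {1}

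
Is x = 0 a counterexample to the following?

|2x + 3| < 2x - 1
Substitute x = 0 into the relation:
x = 0: LHS = |2·0 + 3| = |3| = 3, RHS = 2·0 - 1 = -1; 3 < -1 — FAILS

Since the claim fails at x = 0, this value is a counterexample.

Answer: Yes, x = 0 is a counterexample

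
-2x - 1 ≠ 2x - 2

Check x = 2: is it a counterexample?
Substitute x = 2 into the relation:
x = 2: LHS = -2·2 - 1 = -5, RHS = 2·2 - 2 = 2; -5 ≠ 2 — holds

The relation holds at x = 2, so it is not a counterexample.

Answer: No, x = 2 is not a counterexample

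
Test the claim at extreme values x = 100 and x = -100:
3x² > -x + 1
x = 100: LHS = 3·100² = 30000, RHS = -100 + 1 = -99; 30000 > -99 — holds
x = -100: LHS = 3·(-100)² = 30000, RHS = -(-100) + 1 = 101; 30000 > 101 — holds

Answer: Yes, holds for both x = 100 and x = -100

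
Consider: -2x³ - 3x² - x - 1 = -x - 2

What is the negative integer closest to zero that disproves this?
Testing negative integers from -1 downward:
x = -1: LHS = -2·(-1)³ - 3·(-1)² - (-1) - 1 = -1, RHS = -(-1) - 2 = -1; -1 = -1 — holds
x = -2: LHS = -2·(-2)³ - 3·(-2)² - (-2) - 1 = 5, RHS = -(-2) - 2 = 0; 5 = 0 — FAILS  ← closest negative counterexample to 0

Answer: x = -2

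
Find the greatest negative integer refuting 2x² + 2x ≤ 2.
Testing negative integers from -1 downward:
x = -1: LHS = 2·(-1)² + 2·(-1) = 0; 0 ≤ 2 — holds
x = -2: LHS = 2·(-2)² + 2·(-2) = 4; 4 ≤ 2 — FAILS  ← closest negative counterexample to 0

Answer: x = -2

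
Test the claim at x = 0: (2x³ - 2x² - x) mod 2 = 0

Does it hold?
x = 0: LHS = (2·0³ - 2·0² - 0) mod 2 = 0 mod 2 = 0; 0 = 0 — holds

The relation is satisfied at x = 0.

Answer: Yes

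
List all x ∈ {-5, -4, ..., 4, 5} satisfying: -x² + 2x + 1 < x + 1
Holds for: {-5, -4, -3, -2, -1, 2, 3, 4, 5}
Fails for: {0, 1}

Answer: {-5, -4, -3, -2, -1, 2, 3, 4, 5}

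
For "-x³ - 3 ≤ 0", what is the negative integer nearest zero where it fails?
Testing negative integers from -1 downward:
x = -1: LHS = -(-1)³ - 3 = -2; -2 ≤ 0 — holds
x = -2: LHS = -(-2)³ - 3 = 5; 5 ≤ 0 — FAILS  ← closest negative counterexample to 0

Answer: x = -2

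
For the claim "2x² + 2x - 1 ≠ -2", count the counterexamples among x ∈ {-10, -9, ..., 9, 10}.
Over all integers in [-10, 10], LHS − RHS is always positive; it is smallest at x = 0, where it equals 1:
x = 0: LHS = 2·0² + 2·0 - 1 = -1; -1 ≠ -2 — holds
At the ends of the range:
x = -10: LHS = 2·(-10)² + 2·(-10) - 1 = 179; 179 ≠ -2 — holds
x = 10: LHS = 2·10² + 2·10 - 1 = 219; 219 ≠ -2 — holds
Hence LHS − RHS is never 0, i.e. the two sides are never equal, so the relation holds for every integer in [-10, 10].

No counterexample appears in that range.

Answer: 0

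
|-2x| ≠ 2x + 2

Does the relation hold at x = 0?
x = 0: LHS = |-2·0| = |0| = 0, RHS = 2·0 + 2 = 2; 0 ≠ 2 — holds

The relation is satisfied at x = 0.

Answer: Yes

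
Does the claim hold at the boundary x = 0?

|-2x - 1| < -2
x = 0: LHS = |-2·0 - 1| = |-1| = 1; 1 < -2 — FAILS

The relation fails at x = 0, so x = 0 is a counterexample.

Answer: No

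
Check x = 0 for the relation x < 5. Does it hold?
x = 0: 0 < 5 — holds

The relation is satisfied at x = 0.

Answer: Yes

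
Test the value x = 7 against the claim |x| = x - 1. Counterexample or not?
Substitute x = 7 into the relation:
x = 7: LHS = |7| = 7, RHS = 7 - 1 = 6; 7 = 6 — FAILS

Since the claim fails at x = 7, this value is a counterexample.

Answer: Yes, x = 7 is a counterexample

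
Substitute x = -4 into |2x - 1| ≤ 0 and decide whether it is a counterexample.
Substitute x = -4 into the relation:
x = -4: LHS = |2·(-4) - 1| = |-9| = 9; 9 ≤ 0 — FAILS

Since the claim fails at x = -4, this value is a counterexample.

Answer: Yes, x = -4 is a counterexample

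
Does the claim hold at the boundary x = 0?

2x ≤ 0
x = 0: LHS = 2·0 = 0; 0 ≤ 0 — holds

The relation is satisfied at x = 0.

Answer: Yes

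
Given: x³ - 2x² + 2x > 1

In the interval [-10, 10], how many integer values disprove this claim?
Counterexamples in [-10, 10]: {-10, -9, -8, -7, -6, -5, -4, -3, -2, -1, 0, 1}.

Counting them gives 12 values.

Answer: 12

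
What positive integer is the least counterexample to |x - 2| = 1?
Testing positive integers:
x = 1: LHS = |1 - 2| = |-1| = 1; 1 = 1 — holds
x = 2: LHS = |2 - 2| = |0| = 0; 0 = 1 — FAILS  ← smallest positive counterexample

Answer: x = 2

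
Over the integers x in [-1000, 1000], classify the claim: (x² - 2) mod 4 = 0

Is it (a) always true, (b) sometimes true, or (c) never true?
For a polynomial with integer coefficients, its value mod 4 depends only on x mod 4, so it suffices to check one representative of each residue class, x = 0, 1, 2, 3:
x = 0: LHS = (0² - 2) mod 4 = (-2) mod 4 = 2; 2 = 0 — FAILS
x = 1: LHS = (1² - 2) mod 4 = (-1) mod 4 = 3; 3 = 0 — FAILS
x = 2: LHS = (2² - 2) mod 4 = 2 mod 4 = 2; 2 = 0 — FAILS
x = 3: LHS = (3² - 2) mod 4 = 7 mod 4 = 3; 3 = 0 — FAILS
The relation fails in every residue class, so the claimed relation (=) fails for every integer in [-1000, 1000].

No integer in the range satisfies it.

Answer: Never true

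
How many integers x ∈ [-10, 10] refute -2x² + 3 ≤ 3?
Over all integers in [-10, 10], LHS − RHS is largest at x = 0, where it equals 0:
x = 0: LHS = -2·0² + 3 = 3; 3 ≤ 3 — holds
At the ends of the range:
x = -10: LHS = -2·(-10)² + 3 = -197; -197 ≤ 3 — holds
x = 10: LHS = -2·10² + 3 = -197; -197 ≤ 3 — holds
Hence LHS − RHS is never positive, i.e. LHS ≤ RHS throughout, so the relation holds for every integer in [-10, 10].

No counterexample appears in that range.

Answer: 0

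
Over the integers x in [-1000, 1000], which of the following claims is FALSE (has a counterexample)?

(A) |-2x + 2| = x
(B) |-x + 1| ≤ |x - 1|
(A) x = 0: LHS = |-2·0 + 2| = |2| = 2; 2 = 0 — FAILS

(B) Over all integers in [-1000, 1000], LHS − RHS is largest at x = 0, where it equals 0:
x = 0: LHS = |-0 + 1| = |1| = 1, RHS = |0 - 1| = |-1| = 1; 1 ≤ 1 — holds
At the ends of the range:
x = -1000: LHS = |-(-1000) + 1| = |1001| = 1001, RHS = |(-1000) - 1| = |-1001| = 1001; 1001 ≤ 1001 — holds
x = 1000: LHS = |-1000 + 1| = |-999| = 999, RHS = |1000 - 1| = |999| = 999; 999 ≤ 999 — holds
Hence LHS − RHS is never positive, i.e. LHS ≤ RHS throughout, so the relation holds for every integer in [-1000, 1000].

Only (A) has a counterexample.

Answer: A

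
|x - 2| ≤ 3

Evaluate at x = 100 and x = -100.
x = 100: LHS = |100 - 2| = |98| = 98; 98 ≤ 3 — FAILS
x = -100: LHS = |(-100) - 2| = |-102| = 102; 102 ≤ 3 — FAILS

Answer: No, fails for both x = 100 and x = -100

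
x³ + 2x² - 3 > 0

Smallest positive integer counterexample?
Testing positive integers:
x = 1: LHS = 1³ + 2·1² - 3 = 0; 0 > 0 — FAILS  ← smallest positive counterexample

Answer: x = 1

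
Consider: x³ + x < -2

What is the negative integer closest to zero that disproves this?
Testing negative integers from -1 downward:
x = -1: LHS = (-1)³ + (-1) = -2; -2 < -2 — FAILS  ← closest negative counterexample to 0

Answer: x = -1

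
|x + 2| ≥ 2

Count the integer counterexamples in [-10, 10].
Counterexamples in [-10, 10]: {-3, -2, -1}.

Counting them gives 3 values.

Answer: 3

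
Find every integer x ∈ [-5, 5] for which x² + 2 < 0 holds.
Over all integers in [-5, 5], LHS − RHS is smallest at x = 0, where it equals 2:
x = 0: LHS = 0² + 2 = 2; 2 < 0 — FAILS
At the ends of the range:
x = -5: LHS = (-5)² + 2 = 27; 27 < 0 — FAILS
x = 5: LHS = 5² + 2 = 27; 27 < 0 — FAILS
Hence LHS − RHS is never negative, i.e. LHS ≥ RHS throughout, so the claimed relation (<) fails for every integer in [-5, 5].

Answer: None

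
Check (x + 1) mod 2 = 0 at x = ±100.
x = 100: LHS = (100 + 1) mod 2 = 101 mod 2 = 1; 1 = 0 — FAILS
x = -100: LHS = ((-100) + 1) mod 2 = (-99) mod 2 = 1; 1 = 0 — FAILS

Answer: No, fails for both x = 100 and x = -100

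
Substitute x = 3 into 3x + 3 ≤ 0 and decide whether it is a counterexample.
Substitute x = 3 into the relation:
x = 3: LHS = 3·3 + 3 = 12; 12 ≤ 0 — FAILS

Since the claim fails at x = 3, this value is a counterexample.

Answer: Yes, x = 3 is a counterexample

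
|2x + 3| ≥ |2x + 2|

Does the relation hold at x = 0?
x = 0: LHS = |2·0 + 3| = |3| = 3, RHS = |2·0 + 2| = |2| = 2; 3 ≥ 2 — holds

The relation is satisfied at x = 0.

Answer: Yes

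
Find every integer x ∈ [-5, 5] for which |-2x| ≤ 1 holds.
Holds for: {0}
Fails for: {-5, -4, -3, -2, -1, 1, 2, 3, 4, 5}

Answer: {0}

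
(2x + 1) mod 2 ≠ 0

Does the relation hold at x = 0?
x = 0: LHS = (2·0 + 1) mod 2 = 1 mod 2 = 1; 1 ≠ 0 — holds

The relation is satisfied at x = 0.

Answer: Yes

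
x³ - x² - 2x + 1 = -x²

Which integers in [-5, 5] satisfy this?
Holds for: {1}
Fails for: {-5, -4, -3, -2, -1, 0, 2, 3, 4, 5}

Answer: {1}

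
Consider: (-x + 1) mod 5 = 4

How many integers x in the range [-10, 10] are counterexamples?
Counterexamples in [-10, 10]: {-10, -9, -7, -6, -5, -4, -2, -1, 0, 1, 3, 4, 5, 6, 8, 9, 10}.

Counting them gives 17 values.

Answer: 17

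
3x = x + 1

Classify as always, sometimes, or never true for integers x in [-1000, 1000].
Track d = LHS − RHS over the integers in [-1000, 1000]. Equality would need d = 0, but d changes sign only between consecutive integers, jumping over 0:
x = 0: LHS = 3·0 = 0, RHS = 0 + 1 = 1; 0 = 1 — FAILS  (d = -1)
x = 1: LHS = 3·1 = 3, RHS = 1 + 1 = 2; 3 = 2 — FAILS  (d = 1)
Away from these crossings d keeps a constant sign, and checking every integer in [-1000, 1000] confirms d ≠ 0 throughout. Hence the two sides are never equal, so the claimed relation (=) fails for every integer in [-1000, 1000].

No integer in the range satisfies it.

Answer: Never true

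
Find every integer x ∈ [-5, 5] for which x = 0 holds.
Holds for: {0}
Fails for: {-5, -4, -3, -2, -1, 1, 2, 3, 4, 5}

Answer: {0}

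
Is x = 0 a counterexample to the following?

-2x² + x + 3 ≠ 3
Substitute x = 0 into the relation:
x = 0: LHS = -2·0² + 0 + 3 = 3; 3 ≠ 3 — FAILS

Since the claim fails at x = 0, this value is a counterexample.

Answer: Yes, x = 0 is a counterexample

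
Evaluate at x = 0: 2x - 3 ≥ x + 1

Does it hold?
x = 0: LHS = 2·0 - 3 = -3, RHS = 0 + 1 = 1; -3 ≥ 1 — FAILS

The relation fails at x = 0, so x = 0 is a counterexample.

Answer: No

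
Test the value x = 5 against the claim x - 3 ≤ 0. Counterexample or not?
Substitute x = 5 into the relation:
x = 5: LHS = 5 - 3 = 2; 2 ≤ 0 — FAILS

Since the claim fails at x = 5, this value is a counterexample.

Answer: Yes, x = 5 is a counterexample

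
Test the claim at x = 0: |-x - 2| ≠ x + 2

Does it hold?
x = 0: LHS = |-0 - 2| = |-2| = 2, RHS = 0 + 2 = 2; 2 ≠ 2 — FAILS

The relation fails at x = 0, so x = 0 is a counterexample.

Answer: No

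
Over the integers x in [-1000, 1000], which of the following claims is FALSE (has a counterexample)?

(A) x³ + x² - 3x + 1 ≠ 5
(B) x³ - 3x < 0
(A) Track d = LHS − RHS over the integers in [-1000, 1000]. Equality would need d = 0, but d changes sign only between consecutive integers, jumping over 0:
x = 1: LHS = 1³ + 1² - 3·1 + 1 = 0; 0 ≠ 5 — holds  (d = -5)
x = 2: LHS = 2³ + 2² - 3·2 + 1 = 7; 7 ≠ 5 — holds  (d = 2)
Away from these crossings d keeps a constant sign, and checking every integer in [-1000, 1000] confirms d ≠ 0 throughout. Hence the two sides are never equal, so the relation holds for every integer in [-1000, 1000].

(B) x = 0: LHS = 0³ - 3·0 = 0; 0 < 0 — FAILS

Only (B) has a counterexample.

Answer: B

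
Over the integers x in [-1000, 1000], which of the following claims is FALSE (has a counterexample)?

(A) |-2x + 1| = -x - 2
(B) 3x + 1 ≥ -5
(A) x = 0: LHS = |-2·0 + 1| = |1| = 1, RHS = -0 - 2 = -2; 1 = -2 — FAILS
(B) x = -3: LHS = 3·(-3) + 1 = -8; -8 ≥ -5 — FAILS

Answer: Both A and B are false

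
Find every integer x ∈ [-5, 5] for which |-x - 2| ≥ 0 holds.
An absolute value is never negative, so the left side is ≥ 0 for every x, while the right side is 0. Tightest case in [-5, 5] is x = -2:
x = -2: LHS = |-(-2) - 2| = |0| = 0; 0 ≥ 0 — holds
Hence LHS − RHS is never negative, i.e. LHS ≥ RHS throughout, so the relation holds for every integer in [-5, 5].

Answer: All integers in [-5, 5]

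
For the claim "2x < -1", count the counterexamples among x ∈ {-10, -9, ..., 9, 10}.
Counterexamples in [-10, 10]: {0, 1, 2, 3, 4, 5, 6, 7, 8, 9, 10}.

Counting them gives 11 values.

Answer: 11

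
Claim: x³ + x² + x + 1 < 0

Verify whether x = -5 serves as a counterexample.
Substitute x = -5 into the relation:
x = -5: LHS = (-5)³ + (-5)² + (-5) + 1 = -104; -104 < 0 — holds

The claim holds here, so x = -5 is not a counterexample. (A counterexample exists elsewhere, e.g. x = 0.)

Answer: No, x = -5 is not a counterexample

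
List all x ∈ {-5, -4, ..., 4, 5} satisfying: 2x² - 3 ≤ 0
Holds for: {-1, 0, 1}
Fails for: {-5, -4, -3, -2, 2, 3, 4, 5}

Answer: {-1, 0, 1}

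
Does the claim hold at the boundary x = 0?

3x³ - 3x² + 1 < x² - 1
x = 0: LHS = 3·0³ - 3·0² + 1 = 1, RHS = 0² - 1 = -1; 1 < -1 — FAILS

The relation fails at x = 0, so x = 0 is a counterexample.

Answer: No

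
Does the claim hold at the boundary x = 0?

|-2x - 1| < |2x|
x = 0: LHS = |-2·0 - 1| = |-1| = 1, RHS = |2·0| = |0| = 0; 1 < 0 — FAILS

The relation fails at x = 0, so x = 0 is a counterexample.

Answer: No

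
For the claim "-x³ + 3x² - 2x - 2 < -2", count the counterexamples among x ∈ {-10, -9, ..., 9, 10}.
Counterexamples in [-10, 10]: {-10, -9, -8, -7, -6, -5, -4, -3, -2, -1, 0, 1, 2}.

Counting them gives 13 values.

Answer: 13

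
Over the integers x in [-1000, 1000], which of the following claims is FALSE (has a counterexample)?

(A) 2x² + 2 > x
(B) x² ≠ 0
(A) Over all integers in [-1000, 1000], LHS − RHS is smallest at x = 0, where it equals 2:
x = 0: LHS = 2·0² + 2 = 2; 2 > 0 — holds
At the ends of the range:
x = -1000: LHS = 2·(-1000)² + 2 = 2000002; 2000002 > -1000 — holds
x = 1000: LHS = 2·1000² + 2 = 2000002; 2000002 > 1000 — holds
Hence LHS − RHS is never zero or negative, i.e. LHS > RHS throughout, so the relation holds for every integer in [-1000, 1000].

(B) x = 0: LHS = 0² = 0; 0 ≠ 0 — FAILS

Only (B) has a counterexample.

Answer: B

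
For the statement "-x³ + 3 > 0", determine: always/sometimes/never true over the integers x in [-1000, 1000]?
Holds at x = 0: LHS = -0³ + 3 = 3; 3 > 0 — holds
Fails at x = 2: LHS = -2³ + 3 = -5; -5 > 0 — FAILS
It is satisfied by some integers in the range but not all.

Answer: Sometimes true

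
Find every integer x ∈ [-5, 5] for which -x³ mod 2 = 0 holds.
Holds for: {-4, -2, 0, 2, 4}
Fails for: {-5, -3, -1, 1, 3, 5}

Answer: {-4, -2, 0, 2, 4}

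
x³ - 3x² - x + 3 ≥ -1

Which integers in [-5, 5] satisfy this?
Holds for: {-1, 0, 1, 3, 4, 5}
Fails for: {-5, -4, -3, -2, 2}

Answer: {-1, 0, 1, 3, 4, 5}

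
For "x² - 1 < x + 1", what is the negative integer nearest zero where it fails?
Testing negative integers from -1 downward:
x = -1: LHS = (-1)² - 1 = 0, RHS = (-1) + 1 = 0; 0 < 0 — FAILS  ← closest negative counterexample to 0

Answer: x = -1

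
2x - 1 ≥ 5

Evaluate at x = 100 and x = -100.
x = 100: LHS = 2·100 - 1 = 199; 199 ≥ 5 — holds
x = -100: LHS = 2·(-100) - 1 = -201; -201 ≥ 5 — FAILS

Answer: Partially: holds for x = 100, fails for x = -100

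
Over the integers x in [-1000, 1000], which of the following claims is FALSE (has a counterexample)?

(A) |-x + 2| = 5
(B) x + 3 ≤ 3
(A) x = 0: LHS = |-0 + 2| = |2| = 2; 2 = 5 — FAILS
(B) x = 1: LHS = 1 + 3 = 4; 4 ≤ 3 — FAILS

Answer: Both A and B are false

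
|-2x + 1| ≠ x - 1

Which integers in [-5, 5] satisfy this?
Over all integers in [-5, 5], LHS − RHS is always positive; it is smallest at x = 1, where it equals 1:
x = 1: LHS = |-2·1 + 1| = |-1| = 1, RHS = 1 - 1 = 0; 1 ≠ 0 — holds
At the ends of the range:
x = -5: LHS = |-2·(-5) + 1| = |11| = 11, RHS = (-5) - 1 = -6; 11 ≠ -6 — holds
x = 5: LHS = |-2·5 + 1| = |-9| = 9, RHS = 5 - 1 = 4; 9 ≠ 4 — holds
Hence LHS − RHS is never 0, i.e. the two sides are never equal, so the relation holds for every integer in [-5, 5].

Answer: All integers in [-5, 5]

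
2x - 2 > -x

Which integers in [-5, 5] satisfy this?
Holds for: {1, 2, 3, 4, 5}
Fails for: {-5, -4, -3, -2, -1, 0}

Answer: {1, 2, 3, 4, 5}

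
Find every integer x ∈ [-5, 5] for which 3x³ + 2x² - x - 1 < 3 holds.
Holds for: {-5, -4, -3, -2, -1, 0}
Fails for: {1, 2, 3, 4, 5}

Answer: {-5, -4, -3, -2, -1, 0}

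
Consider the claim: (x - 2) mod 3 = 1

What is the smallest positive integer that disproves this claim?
Testing positive integers:
x = 1: LHS = (1 - 2) mod 3 = (-1) mod 3 = 2; 2 = 1 — FAILS  ← smallest positive counterexample

Answer: x = 1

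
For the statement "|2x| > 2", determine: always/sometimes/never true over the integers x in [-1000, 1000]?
Holds at x = 2: LHS = |2·2| = |4| = 4; 4 > 2 — holds
Fails at x = 0: LHS = |2·0| = |0| = 0; 0 > 2 — FAILS
It is satisfied by some integers in the range but not all.

Answer: Sometimes true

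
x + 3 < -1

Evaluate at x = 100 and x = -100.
x = 100: LHS = 100 + 3 = 103; 103 < -1 — FAILS
x = -100: LHS = (-100) + 3 = -97; -97 < -1 — holds

Answer: Partially: fails for x = 100, holds for x = -100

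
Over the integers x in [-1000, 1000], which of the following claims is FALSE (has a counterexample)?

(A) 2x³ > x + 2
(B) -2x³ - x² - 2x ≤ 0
(A) x = 0: LHS = 2·0³ = 0, RHS = 0 + 2 = 2; 0 > 2 — FAILS
(B) x = -1: LHS = -2·(-1)³ - (-1)² - 2·(-1) = 3; 3 ≤ 0 — FAILS

Answer: Both A and B are false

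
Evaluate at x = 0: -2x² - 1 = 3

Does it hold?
x = 0: LHS = -2·0² - 1 = -1; -1 = 3 — FAILS

The relation fails at x = 0, so x = 0 is a counterexample.

Answer: No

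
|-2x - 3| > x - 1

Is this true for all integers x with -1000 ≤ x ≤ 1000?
Over all integers in [-1000, 1000], LHS − RHS is smallest at x = -1, where it equals 3:
x = -1: LHS = |-2·(-1) - 3| = |-1| = 1, RHS = (-1) - 1 = -2; 1 > -2 — holds
At the ends of the range:
x = -1000: LHS = |-2·(-1000) - 3| = |1997| = 1997, RHS = (-1000) - 1 = -1001; 1997 > -1001 — holds
x = 1000: LHS = |-2·1000 - 3| = |-2003| = 2003, RHS = 1000 - 1 = 999; 2003 > 999 — holds
Hence LHS − RHS is never zero or negative, i.e. LHS > RHS throughout, so the relation holds for every integer in [-1000, 1000].

No counterexample exists.

Answer: True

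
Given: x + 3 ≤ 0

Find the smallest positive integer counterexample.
Testing positive integers:
x = 1: LHS = 1 + 3 = 4; 4 ≤ 0 — FAILS  ← smallest positive counterexample

Answer: x = 1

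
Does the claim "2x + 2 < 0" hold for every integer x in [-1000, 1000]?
The claim fails at x = 0:
x = 0: LHS = 2·0 + 2 = 2; 2 < 0 — FAILS

Because a single integer refutes it, the statement is false.

Answer: False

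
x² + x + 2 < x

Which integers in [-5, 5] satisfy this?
Over all integers in [-5, 5], LHS − RHS is smallest at x = 0, where it equals 2:
x = 0: LHS = 0² + 0 + 2 = 2; 2 < 0 — FAILS
At the ends of the range:
x = -5: LHS = (-5)² + (-5) + 2 = 22; 22 < -5 — FAILS
x = 5: LHS = 5² + 5 + 2 = 32; 32 < 5 — FAILS
Hence LHS − RHS is never negative, i.e. LHS ≥ RHS throughout, so the claimed relation (<) fails for every integer in [-5, 5].

Answer: None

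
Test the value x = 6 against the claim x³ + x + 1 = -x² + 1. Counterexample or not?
Substitute x = 6 into the relation:
x = 6: LHS = 6³ + 6 + 1 = 223, RHS = -6² + 1 = -35; 223 = -35 — FAILS

Since the claim fails at x = 6, this value is a counterexample.

Answer: Yes, x = 6 is a counterexample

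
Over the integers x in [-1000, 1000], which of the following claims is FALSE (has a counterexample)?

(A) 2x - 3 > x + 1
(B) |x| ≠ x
(A) x = 0: LHS = 2·0 - 3 = -3, RHS = 0 + 1 = 1; -3 > 1 — FAILS
(B) x = 0: LHS = |0| = 0; 0 ≠ 0 — FAILS

Answer: Both A and B are false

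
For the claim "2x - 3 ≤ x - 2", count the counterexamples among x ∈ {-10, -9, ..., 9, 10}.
Counterexamples in [-10, 10]: {2, 3, 4, 5, 6, 7, 8, 9, 10}.

Counting them gives 9 values.

Answer: 9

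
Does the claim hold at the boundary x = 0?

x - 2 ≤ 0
x = 0: LHS = 0 - 2 = -2; -2 ≤ 0 — holds

The relation is satisfied at x = 0.

Answer: Yes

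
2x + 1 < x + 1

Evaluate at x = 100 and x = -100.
x = 100: LHS = 2·100 + 1 = 201, RHS = 100 + 1 = 101; 201 < 101 — FAILS
x = -100: LHS = 2·(-100) + 1 = -199, RHS = (-100) + 1 = -99; -199 < -99 — holds

Answer: Partially: fails for x = 100, holds for x = -100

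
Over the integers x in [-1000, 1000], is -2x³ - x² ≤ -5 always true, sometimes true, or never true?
Holds at x = 2: LHS = -2·2³ - 2² = -20; -20 ≤ -5 — holds
Fails at x = 0: LHS = -2·0³ - 0² = 0; 0 ≤ -5 — FAILS
It is satisfied by some integers in the range but not all.

Answer: Sometimes true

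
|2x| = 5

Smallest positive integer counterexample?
Testing positive integers:
x = 1: LHS = |2·1| = |2| = 2; 2 = 5 — FAILS  ← smallest positive counterexample

Answer: x = 1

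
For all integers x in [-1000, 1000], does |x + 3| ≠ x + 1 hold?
Over all integers in [-1000, 1000], LHS − RHS is always positive; it is smallest at x = 0, where it equals 2:
x = 0: LHS = |0 + 3| = |3| = 3, RHS = 0 + 1 = 1; 3 ≠ 1 — holds
At the ends of the range:
x = -1000: LHS = |(-1000) + 3| = |-997| = 997, RHS = (-1000) + 1 = -999; 997 ≠ -999 — holds
x = 1000: LHS = |1000 + 3| = |1003| = 1003, RHS = 1000 + 1 = 1001; 1003 ≠ 1001 — holds
Hence LHS − RHS is never 0, i.e. the two sides are never equal, so the relation holds for every integer in [-1000, 1000].

No counterexample exists.

Answer: True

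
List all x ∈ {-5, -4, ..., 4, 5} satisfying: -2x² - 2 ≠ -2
Holds for: {-5, -4, -3, -2, -1, 1, 2, 3, 4, 5}
Fails for: {0}

Answer: {-5, -4, -3, -2, -1, 1, 2, 3, 4, 5}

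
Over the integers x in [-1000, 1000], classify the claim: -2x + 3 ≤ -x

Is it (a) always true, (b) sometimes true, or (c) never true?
Holds at x = 3: LHS = -2·3 + 3 = -3; -3 ≤ -3 — holds
Fails at x = 0: LHS = -2·0 + 3 = 3, RHS = -0 = 0; 3 ≤ 0 — FAILS
It is satisfied by some integers in the range but not all.

Answer: Sometimes true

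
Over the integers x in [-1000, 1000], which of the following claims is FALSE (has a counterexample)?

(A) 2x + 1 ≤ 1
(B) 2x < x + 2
(A) x = 1: LHS = 2·1 + 1 = 3; 3 ≤ 1 — FAILS
(B) x = 2: LHS = 2·2 = 4, RHS = 2 + 2 = 4; 4 < 4 — FAILS

Answer: Both A and B are false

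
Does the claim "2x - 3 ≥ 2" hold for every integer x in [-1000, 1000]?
The claim fails at x = 0:
x = 0: LHS = 2·0 - 3 = -3; -3 ≥ 2 — FAILS

Because a single integer refutes it, the statement is false.

Answer: False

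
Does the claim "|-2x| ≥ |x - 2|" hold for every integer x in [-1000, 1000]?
The claim fails at x = 0:
x = 0: LHS = |-2·0| = |0| = 0, RHS = |0 - 2| = |-2| = 2; 0 ≥ 2 — FAILS

Because a single integer refutes it, the statement is false.

Answer: False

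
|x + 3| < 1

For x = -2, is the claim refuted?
Substitute x = -2 into the relation:
x = -2: LHS = |(-2) + 3| = |1| = 1; 1 < 1 — FAILS

Since the claim fails at x = -2, this value is a counterexample.

Answer: Yes, x = -2 is a counterexample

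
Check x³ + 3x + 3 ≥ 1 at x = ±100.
x = 100: LHS = 100³ + 3·100 + 3 = 1000303; 1000303 ≥ 1 — holds
x = -100: LHS = (-100)³ + 3·(-100) + 3 = -1000297; -1000297 ≥ 1 — FAILS

Answer: Partially: holds for x = 100, fails for x = -100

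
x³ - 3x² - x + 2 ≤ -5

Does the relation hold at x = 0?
x = 0: LHS = 0³ - 3·0² - 0 + 2 = 2; 2 ≤ -5 — FAILS

The relation fails at x = 0, so x = 0 is a counterexample.

Answer: No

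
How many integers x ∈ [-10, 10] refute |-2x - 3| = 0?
Counterexamples in [-10, 10]: {-10, -9, -8, -7, -6, -5, -4, -3, -2, -1, 0, 1, 2, 3, 4, 5, 6, 7, 8, 9, 10}.

Counting them gives 21 values.

Answer: 21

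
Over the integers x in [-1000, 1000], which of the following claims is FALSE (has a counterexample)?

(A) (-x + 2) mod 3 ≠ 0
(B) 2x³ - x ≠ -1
(A) x = -1: LHS = (-(-1) + 2) mod 3 = 3 mod 3 = 0; 0 ≠ 0 — FAILS
(B) x = -1: LHS = 2·(-1)³ - (-1) = -1; -1 ≠ -1 — FAILS

Answer: Both A and B are false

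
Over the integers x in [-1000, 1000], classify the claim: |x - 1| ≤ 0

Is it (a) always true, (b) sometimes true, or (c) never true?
Holds at x = 1: LHS = |1 - 1| = |0| = 0; 0 ≤ 0 — holds
Fails at x = 0: LHS = |0 - 1| = |-1| = 1; 1 ≤ 0 — FAILS
It is satisfied by some integers in the range but not all.

Answer: Sometimes true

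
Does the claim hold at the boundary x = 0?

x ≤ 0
x = 0: 0 ≤ 0 — holds

The relation is satisfied at x = 0.

Answer: Yes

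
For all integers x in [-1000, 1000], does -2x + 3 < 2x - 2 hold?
The claim fails at x = 0:
x = 0: LHS = -2·0 + 3 = 3, RHS = 2·0 - 2 = -2; 3 < -2 — FAILS

Because a single integer refutes it, the statement is false.

Answer: False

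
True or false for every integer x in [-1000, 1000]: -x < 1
The claim fails at x = -1:
x = -1: LHS = -(-1) = 1; 1 < 1 — FAILS

Because a single integer refutes it, the statement is false.

Answer: False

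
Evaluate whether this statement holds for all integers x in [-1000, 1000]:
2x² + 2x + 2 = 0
The claim fails at x = 0:
x = 0: LHS = 2·0² + 2·0 + 2 = 2; 2 = 0 — FAILS

Because a single integer refutes it, the statement is false.

Answer: False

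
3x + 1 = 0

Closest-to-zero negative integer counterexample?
Testing negative integers from -1 downward:
x = -1: LHS = 3·(-1) + 1 = -2; -2 = 0 — FAILS  ← closest negative counterexample to 0

Answer: x = -1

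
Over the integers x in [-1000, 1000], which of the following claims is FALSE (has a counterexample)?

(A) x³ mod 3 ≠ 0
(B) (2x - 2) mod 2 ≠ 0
(A) x = 0: LHS = (0³) mod 3 = 0 mod 3 = 0; 0 ≠ 0 — FAILS
(B) x = 0: LHS = (2·0 - 2) mod 2 = (-2) mod 2 = 0; 0 ≠ 0 — FAILS

Answer: Both A and B are false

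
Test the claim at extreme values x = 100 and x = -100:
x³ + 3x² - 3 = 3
x = 100: LHS = 100³ + 3·100² - 3 = 1029997; 1029997 = 3 — FAILS
x = -100: LHS = (-100)³ + 3·(-100)² - 3 = -970003; -970003 = 3 — FAILS

Answer: No, fails for both x = 100 and x = -100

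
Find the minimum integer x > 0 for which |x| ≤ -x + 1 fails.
Testing positive integers:
x = 1: LHS = |1| = 1, RHS = -1 + 1 = 0; 1 ≤ 0 — FAILS  ← smallest positive counterexample

Answer: x = 1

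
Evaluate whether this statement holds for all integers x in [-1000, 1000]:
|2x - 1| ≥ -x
Over all integers in [-1000, 1000], LHS − RHS is smallest at x = 0, where it equals 1:
x = 0: LHS = |2·0 - 1| = |-1| = 1, RHS = -0 = 0; 1 ≥ 0 — holds
At the ends of the range:
x = -1000: LHS = |2·(-1000) - 1| = |-2001| = 2001, RHS = -(-1000) = 1000; 2001 ≥ 1000 — holds
x = 1000: LHS = |2·1000 - 1| = |1999| = 1999; 1999 ≥ -1000 — holds
Hence LHS − RHS is never negative, i.e. LHS ≥ RHS throughout, so the relation holds for every integer in [-1000, 1000].

No counterexample exists.

Answer: True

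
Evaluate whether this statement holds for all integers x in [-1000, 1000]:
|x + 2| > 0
The claim fails at x = -2:
x = -2: LHS = |(-2) + 2| = |0| = 0; 0 > 0 — FAILS

Because a single integer refutes it, the statement is false.

Answer: False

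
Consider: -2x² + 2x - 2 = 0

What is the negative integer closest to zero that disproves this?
Testing negative integers from -1 downward:
x = -1: LHS = -2·(-1)² + 2·(-1) - 2 = -6; -6 = 0 — FAILS  ← closest negative counterexample to 0

Answer: x = -1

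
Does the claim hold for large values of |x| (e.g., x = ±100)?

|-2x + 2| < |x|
x = 100: LHS = |-2·100 + 2| = |-198| = 198, RHS = |100| = 100; 198 < 100 — FAILS
x = -100: LHS = |-2·(-100) + 2| = |202| = 202, RHS = |-100| = 100; 202 < 100 — FAILS

Answer: No, fails for both x = 100 and x = -100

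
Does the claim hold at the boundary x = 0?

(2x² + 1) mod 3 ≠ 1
x = 0: LHS = (2·0² + 1) mod 3 = 1 mod 3 = 1; 1 ≠ 1 — FAILS

The relation fails at x = 0, so x = 0 is a counterexample.

Answer: No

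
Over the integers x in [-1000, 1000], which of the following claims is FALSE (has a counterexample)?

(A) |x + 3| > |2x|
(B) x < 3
(A) x = -1: LHS = |(-1) + 3| = |2| = 2, RHS = |2·(-1)| = |-2| = 2; 2 > 2 — FAILS
(B) x = 3: 3 < 3 — FAILS

Answer: Both A and B are false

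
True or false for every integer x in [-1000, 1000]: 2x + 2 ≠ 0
The claim fails at x = -1:
x = -1: LHS = 2·(-1) + 2 = 0; 0 ≠ 0 — FAILS

Because a single integer refutes it, the statement is false.

Answer: False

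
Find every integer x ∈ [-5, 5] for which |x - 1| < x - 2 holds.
Over all integers in [-5, 5], LHS − RHS is smallest at x = 1, where it equals 1:
x = 1: LHS = |1 - 1| = |0| = 0, RHS = 1 - 2 = -1; 0 < -1 — FAILS
At the ends of the range:
x = -5: LHS = |(-5) - 1| = |-6| = 6, RHS = (-5) - 2 = -7; 6 < -7 — FAILS
x = 5: LHS = |5 - 1| = |4| = 4, RHS = 5 - 2 = 3; 4 < 3 — FAILS
Hence LHS − RHS is never negative, i.e. LHS ≥ RHS throughout, so the claimed relation (<) fails for every integer in [-5, 5].

Answer: None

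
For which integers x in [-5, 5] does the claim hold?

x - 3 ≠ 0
Holds for: {-5, -4, -3, -2, -1, 0, 1, 2, 4, 5}
Fails for: {3}

Answer: {-5, -4, -3, -2, -1, 0, 1, 2, 4, 5}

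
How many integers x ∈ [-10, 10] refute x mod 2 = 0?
Counterexamples in [-10, 10]: {-9, -7, -5, -3, -1, 1, 3, 5, 7, 9}.

Counting them gives 10 values.

Answer: 10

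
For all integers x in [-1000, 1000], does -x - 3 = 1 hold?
The claim fails at x = 0:
x = 0: LHS = -0 - 3 = -3; -3 = 1 — FAILS

Because a single integer refutes it, the statement is false.

Answer: False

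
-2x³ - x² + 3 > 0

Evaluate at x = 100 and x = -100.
x = 100: LHS = -2·100³ - 100² + 3 = -2009997; -2009997 > 0 — FAILS
x = -100: LHS = -2·(-100)³ - (-100)² + 3 = 1990003; 1990003 > 0 — holds

Answer: Partially: fails for x = 100, holds for x = -100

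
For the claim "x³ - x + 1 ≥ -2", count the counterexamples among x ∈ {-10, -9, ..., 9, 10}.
Counterexamples in [-10, 10]: {-10, -9, -8, -7, -6, -5, -4, -3, -2}.

Counting them gives 9 values.

Answer: 9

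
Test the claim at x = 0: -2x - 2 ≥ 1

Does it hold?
x = 0: LHS = -2·0 - 2 = -2; -2 ≥ 1 — FAILS

The relation fails at x = 0, so x = 0 is a counterexample.

Answer: No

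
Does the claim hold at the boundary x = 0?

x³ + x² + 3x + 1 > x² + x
x = 0: LHS = 0³ + 0² + 3·0 + 1 = 1, RHS = 0² + 0 = 0; 1 > 0 — holds

The relation is satisfied at x = 0.

Answer: Yes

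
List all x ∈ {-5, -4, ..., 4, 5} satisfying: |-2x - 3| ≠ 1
Holds for: {-5, -4, -3, 0, 1, 2, 3, 4, 5}
Fails for: {-2, -1}

Answer: {-5, -4, -3, 0, 1, 2, 3, 4, 5}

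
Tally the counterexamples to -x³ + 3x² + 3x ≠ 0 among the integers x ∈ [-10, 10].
Counterexamples in [-10, 10]: {0}.

Counting them gives 1 values.

Answer: 1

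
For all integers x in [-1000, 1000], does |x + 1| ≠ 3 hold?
The claim fails at x = 2:
x = 2: LHS = |2 + 1| = |3| = 3; 3 ≠ 3 — FAILS

Because a single integer refutes it, the statement is false.

Answer: False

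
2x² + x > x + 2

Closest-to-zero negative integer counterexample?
Testing negative integers from -1 downward:
x = -1: LHS = 2·(-1)² + (-1) = 1, RHS = (-1) + 2 = 1; 1 > 1 — FAILS  ← closest negative counterexample to 0

Answer: x = -1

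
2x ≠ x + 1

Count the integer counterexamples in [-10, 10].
Counterexamples in [-10, 10]: {1}.

Counting them gives 1 values.

Answer: 1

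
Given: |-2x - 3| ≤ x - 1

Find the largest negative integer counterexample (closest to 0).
Testing negative integers from -1 downward:
x = -1: LHS = |-2·(-1) - 3| = |-1| = 1, RHS = (-1) - 1 = -2; 1 ≤ -2 — FAILS  ← closest negative counterexample to 0

Answer: x = -1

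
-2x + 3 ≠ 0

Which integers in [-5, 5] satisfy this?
Track d = LHS − RHS over the integers in [-5, 5]. Equality would need d = 0, but d changes sign only between consecutive integers, jumping over 0:
x = 1: LHS = -2·1 + 3 = 1; 1 ≠ 0 — holds  (d = 1)
x = 2: LHS = -2·2 + 3 = -1; -1 ≠ 0 — holds  (d = -1)
Away from these crossings d keeps a constant sign, and checking every integer in [-5, 5] confirms d ≠ 0 throughout. Hence the two sides are never equal, so the relation holds for every integer in [-5, 5].

Answer: All integers in [-5, 5]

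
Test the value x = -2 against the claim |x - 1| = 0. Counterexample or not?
Substitute x = -2 into the relation:
x = -2: LHS = |(-2) - 1| = |-3| = 3; 3 = 0 — FAILS

Since the claim fails at x = -2, this value is a counterexample.

Answer: Yes, x = -2 is a counterexample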